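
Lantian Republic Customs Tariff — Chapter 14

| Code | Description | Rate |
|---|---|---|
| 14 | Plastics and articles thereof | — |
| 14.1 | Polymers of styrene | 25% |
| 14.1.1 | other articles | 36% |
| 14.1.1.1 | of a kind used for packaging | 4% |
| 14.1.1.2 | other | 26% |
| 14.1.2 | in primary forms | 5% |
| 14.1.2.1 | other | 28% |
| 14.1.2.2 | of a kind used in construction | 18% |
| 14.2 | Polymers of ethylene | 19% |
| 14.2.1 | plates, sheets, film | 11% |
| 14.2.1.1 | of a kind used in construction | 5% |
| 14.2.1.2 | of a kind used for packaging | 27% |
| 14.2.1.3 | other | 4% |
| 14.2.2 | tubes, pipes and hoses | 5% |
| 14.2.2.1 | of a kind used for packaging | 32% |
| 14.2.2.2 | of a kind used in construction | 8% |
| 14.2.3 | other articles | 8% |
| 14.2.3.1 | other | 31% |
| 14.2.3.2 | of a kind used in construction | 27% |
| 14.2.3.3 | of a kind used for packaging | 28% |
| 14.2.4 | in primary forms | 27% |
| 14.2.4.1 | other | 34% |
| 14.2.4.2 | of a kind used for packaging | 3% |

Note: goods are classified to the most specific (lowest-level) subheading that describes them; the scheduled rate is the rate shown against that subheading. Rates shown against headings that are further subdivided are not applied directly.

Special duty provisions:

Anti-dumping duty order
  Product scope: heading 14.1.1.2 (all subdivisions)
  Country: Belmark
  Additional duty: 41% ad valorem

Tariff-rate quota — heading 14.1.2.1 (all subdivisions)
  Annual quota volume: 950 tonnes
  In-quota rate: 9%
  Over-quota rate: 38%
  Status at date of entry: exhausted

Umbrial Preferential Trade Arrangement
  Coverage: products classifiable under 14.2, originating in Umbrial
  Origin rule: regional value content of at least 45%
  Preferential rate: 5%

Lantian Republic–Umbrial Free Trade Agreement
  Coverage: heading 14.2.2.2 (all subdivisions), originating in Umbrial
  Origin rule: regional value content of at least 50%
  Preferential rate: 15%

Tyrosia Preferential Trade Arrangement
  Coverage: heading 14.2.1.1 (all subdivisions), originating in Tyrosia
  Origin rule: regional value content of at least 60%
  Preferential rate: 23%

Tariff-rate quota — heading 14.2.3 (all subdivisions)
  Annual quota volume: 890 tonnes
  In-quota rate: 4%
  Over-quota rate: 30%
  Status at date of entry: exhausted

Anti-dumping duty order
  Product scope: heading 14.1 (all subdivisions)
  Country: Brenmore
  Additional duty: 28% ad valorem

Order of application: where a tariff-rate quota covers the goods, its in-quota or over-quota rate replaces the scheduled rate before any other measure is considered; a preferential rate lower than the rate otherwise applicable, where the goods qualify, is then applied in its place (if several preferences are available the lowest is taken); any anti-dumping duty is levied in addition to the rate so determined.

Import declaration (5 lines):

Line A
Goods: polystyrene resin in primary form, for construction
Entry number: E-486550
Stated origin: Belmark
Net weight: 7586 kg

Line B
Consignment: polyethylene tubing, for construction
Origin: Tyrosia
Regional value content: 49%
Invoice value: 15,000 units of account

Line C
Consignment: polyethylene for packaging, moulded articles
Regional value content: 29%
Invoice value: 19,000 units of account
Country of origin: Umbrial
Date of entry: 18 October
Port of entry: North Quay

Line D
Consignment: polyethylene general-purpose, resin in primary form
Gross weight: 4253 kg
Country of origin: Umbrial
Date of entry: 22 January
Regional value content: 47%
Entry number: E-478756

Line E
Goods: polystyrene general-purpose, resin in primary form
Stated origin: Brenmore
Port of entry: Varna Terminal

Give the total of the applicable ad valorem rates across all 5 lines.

Line A: polystyrene → 14.1; resin in primary form → 14.1.2; for construction → 14.1.2.2. Scheduled 18%. No special measure applies. → 18%.
Line B: polyethylene → 14.2; tubing → 14.2.2; for construction → 14.2.2.2. Scheduled 8%. Tyrosia agreement on 14.2.1.1: 14.2.2.2 not covered. → 8%.
Line C: polyethylene → 14.2; moulded articles → 14.2.3; for packaging → 14.2.3.3. Scheduled 28%. quota on 14.2.3 exhausted → over-quota 30%; Umbrial agreement on 14.2: RVC < 45%; Umbrial agreement on 14.2.2.2: 14.2.3.3 not covered. → 30%.
Line D: polyethylene → 14.2; resin in primary form → 14.2.4; general-purpose → 14.2.4.1. Scheduled 34%. Umbrial agreement on 14.2: RVC ≥ 45% → 5% available; Umbrial agreement on 14.2.2.2: 14.2.4.1 not covered; preferential 5%. → 5%.
Line E: polystyrene → 14.1; resin in primary form → 14.1.2; general-purpose → 14.1.2.1. Scheduled 28%. quota on 14.1.2.1 exhausted → over-quota 38%; anti-dumping (Brenmore, 14.1): +28%; total 38% + 28% = 66%. → 66%.
Sum: 18% + 8% + 30% + 5% + 66% = 127%.

127%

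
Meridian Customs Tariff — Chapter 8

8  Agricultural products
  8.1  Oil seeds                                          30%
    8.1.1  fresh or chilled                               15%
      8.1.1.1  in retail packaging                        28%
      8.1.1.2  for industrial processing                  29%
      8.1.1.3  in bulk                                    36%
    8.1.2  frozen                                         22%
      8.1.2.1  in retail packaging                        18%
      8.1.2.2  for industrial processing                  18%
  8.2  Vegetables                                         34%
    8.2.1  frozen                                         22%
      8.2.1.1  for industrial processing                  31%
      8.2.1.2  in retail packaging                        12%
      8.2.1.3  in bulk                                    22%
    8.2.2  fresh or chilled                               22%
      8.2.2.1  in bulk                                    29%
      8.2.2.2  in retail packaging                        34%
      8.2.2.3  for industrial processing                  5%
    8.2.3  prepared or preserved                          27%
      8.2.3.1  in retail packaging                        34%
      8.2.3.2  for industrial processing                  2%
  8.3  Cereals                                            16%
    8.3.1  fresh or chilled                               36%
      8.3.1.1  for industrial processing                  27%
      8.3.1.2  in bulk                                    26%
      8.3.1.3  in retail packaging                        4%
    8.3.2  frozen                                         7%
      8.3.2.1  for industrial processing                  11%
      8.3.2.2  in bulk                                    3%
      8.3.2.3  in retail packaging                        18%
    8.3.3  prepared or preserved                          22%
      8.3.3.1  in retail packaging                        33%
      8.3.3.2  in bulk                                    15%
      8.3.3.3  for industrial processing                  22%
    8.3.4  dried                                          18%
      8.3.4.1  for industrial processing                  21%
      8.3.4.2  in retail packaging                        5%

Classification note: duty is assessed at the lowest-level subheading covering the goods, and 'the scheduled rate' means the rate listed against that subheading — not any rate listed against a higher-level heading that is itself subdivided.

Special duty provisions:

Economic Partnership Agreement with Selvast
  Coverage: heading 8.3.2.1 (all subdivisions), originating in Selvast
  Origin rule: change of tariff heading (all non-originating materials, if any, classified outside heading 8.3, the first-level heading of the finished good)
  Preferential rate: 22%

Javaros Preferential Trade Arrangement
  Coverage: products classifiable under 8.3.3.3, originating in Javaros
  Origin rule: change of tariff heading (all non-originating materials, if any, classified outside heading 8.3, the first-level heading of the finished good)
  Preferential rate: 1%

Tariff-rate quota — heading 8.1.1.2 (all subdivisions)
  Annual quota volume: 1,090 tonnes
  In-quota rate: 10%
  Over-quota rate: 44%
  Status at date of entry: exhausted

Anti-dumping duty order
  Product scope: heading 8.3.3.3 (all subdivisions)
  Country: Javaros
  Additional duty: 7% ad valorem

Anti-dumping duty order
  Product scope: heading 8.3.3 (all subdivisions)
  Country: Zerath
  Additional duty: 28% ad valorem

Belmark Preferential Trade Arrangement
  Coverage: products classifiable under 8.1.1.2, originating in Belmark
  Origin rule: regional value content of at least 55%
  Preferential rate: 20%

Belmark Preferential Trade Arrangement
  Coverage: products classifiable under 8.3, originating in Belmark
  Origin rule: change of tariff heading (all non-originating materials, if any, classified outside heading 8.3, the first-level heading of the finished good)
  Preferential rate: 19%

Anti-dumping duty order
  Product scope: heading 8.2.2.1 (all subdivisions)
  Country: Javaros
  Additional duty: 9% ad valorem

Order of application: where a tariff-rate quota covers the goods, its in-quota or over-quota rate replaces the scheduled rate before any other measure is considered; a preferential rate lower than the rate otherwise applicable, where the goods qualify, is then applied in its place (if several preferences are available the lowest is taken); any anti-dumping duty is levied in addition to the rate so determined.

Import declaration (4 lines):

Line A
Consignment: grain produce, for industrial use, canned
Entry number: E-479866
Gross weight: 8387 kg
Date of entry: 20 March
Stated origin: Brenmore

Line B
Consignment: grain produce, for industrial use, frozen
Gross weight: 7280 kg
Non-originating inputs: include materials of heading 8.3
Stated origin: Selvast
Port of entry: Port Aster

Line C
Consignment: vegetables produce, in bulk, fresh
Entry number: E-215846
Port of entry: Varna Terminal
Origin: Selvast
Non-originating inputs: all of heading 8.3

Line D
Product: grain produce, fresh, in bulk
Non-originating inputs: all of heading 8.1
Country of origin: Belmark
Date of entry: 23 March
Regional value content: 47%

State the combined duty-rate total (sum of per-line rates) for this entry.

Line A: grain → 8.3; canned → 8.3.3; for industrial use → 8.3.3.3. Scheduled 22%. No special measure applies. → 22%.
Line B: grain → 8.3; frozen → 8.3.2; for industrial use → 8.3.2.1. Scheduled 11%. Selvast agreement on 8.3.2.1: CTH not met. → 11%.
Line C: vegetables → 8.2; fresh → 8.2.2; in bulk → 8.2.2.1. Scheduled 29%. Selvast agreement on 8.3.2.1: 8.2.2.1 not covered. → 29%.
Line D: grain → 8.3; fresh → 8.3.1; in bulk → 8.3.1.2. Scheduled 26%. Belmark agreement on 8.1.1.2: 8.3.1.2 not covered; Belmark agreement on 8.3: CTH met → 19% available; preferential 19%. → 19%.
Sum: 22% + 11% + 29% + 19% = 81%.

81%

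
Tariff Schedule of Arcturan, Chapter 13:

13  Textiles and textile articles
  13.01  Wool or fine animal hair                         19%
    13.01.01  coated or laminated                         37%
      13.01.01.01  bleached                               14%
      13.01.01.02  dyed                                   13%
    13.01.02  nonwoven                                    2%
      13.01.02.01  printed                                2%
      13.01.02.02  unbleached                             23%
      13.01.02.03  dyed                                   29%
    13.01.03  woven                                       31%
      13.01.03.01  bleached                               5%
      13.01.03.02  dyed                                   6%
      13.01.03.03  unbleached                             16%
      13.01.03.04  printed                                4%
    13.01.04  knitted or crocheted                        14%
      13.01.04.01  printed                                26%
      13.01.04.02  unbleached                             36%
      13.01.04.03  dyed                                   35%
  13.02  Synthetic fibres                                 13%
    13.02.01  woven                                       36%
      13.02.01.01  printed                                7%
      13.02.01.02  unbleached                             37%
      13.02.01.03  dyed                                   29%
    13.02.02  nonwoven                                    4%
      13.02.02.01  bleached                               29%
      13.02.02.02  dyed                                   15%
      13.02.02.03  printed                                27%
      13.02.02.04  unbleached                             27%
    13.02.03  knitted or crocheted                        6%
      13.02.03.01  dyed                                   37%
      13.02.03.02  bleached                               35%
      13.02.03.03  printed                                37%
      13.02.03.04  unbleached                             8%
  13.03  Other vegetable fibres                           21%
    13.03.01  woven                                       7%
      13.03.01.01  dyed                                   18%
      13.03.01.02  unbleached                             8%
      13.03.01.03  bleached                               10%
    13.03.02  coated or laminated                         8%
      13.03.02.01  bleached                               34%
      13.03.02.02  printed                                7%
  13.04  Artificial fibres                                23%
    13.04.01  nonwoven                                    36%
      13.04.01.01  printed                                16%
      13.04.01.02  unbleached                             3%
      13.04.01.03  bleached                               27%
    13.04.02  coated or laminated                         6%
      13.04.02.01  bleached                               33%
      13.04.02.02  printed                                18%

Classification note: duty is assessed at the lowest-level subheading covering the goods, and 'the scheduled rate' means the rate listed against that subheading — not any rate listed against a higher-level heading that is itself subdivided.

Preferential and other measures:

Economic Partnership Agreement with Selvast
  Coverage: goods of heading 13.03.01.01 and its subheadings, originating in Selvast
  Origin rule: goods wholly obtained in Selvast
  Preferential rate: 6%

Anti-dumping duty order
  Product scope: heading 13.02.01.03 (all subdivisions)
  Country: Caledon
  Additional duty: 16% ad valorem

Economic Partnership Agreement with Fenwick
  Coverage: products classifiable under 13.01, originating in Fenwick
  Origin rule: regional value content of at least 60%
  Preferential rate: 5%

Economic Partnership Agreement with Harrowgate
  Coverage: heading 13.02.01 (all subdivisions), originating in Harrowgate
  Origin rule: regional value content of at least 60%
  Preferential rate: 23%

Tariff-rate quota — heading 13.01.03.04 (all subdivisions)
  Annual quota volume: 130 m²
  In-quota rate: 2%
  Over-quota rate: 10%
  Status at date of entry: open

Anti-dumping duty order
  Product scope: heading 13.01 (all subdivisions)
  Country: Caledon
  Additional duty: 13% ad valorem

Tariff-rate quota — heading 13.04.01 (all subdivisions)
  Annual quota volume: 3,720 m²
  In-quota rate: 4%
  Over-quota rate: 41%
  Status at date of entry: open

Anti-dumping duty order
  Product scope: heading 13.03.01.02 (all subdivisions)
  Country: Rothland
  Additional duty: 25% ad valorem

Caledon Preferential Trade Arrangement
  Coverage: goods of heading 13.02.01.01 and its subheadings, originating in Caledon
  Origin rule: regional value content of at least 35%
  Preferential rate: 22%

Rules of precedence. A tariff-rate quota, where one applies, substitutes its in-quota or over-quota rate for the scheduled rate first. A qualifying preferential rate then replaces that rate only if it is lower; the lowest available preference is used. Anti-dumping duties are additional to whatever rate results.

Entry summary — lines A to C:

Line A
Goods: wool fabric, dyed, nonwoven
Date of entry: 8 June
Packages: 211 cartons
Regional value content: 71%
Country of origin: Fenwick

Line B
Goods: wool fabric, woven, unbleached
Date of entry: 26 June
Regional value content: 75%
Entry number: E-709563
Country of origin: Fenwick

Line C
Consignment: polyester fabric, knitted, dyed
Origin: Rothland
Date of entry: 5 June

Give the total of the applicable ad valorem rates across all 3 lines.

Line A: wool → 13.01; nonwoven → 13.01.02; dyed → 13.01.02.03. Scheduled 29%. Fenwick agreement on 13.01: RVC ≥ 60% → 5% available; preferential 5%. → 5%.
Line B: wool → 13.01; woven → 13.01.03; unbleached → 13.01.03.03. Scheduled 16%. Fenwick agreement on 13.01: RVC ≥ 60% → 5% available; preferential 5%. → 5%.
Line C: polyester → 13.02; knitted → 13.02.03; dyed → 13.02.03.01. Scheduled 37%. No special measure applies. → 37%.
Sum: 5% + 5% + 37% = 47%.

47%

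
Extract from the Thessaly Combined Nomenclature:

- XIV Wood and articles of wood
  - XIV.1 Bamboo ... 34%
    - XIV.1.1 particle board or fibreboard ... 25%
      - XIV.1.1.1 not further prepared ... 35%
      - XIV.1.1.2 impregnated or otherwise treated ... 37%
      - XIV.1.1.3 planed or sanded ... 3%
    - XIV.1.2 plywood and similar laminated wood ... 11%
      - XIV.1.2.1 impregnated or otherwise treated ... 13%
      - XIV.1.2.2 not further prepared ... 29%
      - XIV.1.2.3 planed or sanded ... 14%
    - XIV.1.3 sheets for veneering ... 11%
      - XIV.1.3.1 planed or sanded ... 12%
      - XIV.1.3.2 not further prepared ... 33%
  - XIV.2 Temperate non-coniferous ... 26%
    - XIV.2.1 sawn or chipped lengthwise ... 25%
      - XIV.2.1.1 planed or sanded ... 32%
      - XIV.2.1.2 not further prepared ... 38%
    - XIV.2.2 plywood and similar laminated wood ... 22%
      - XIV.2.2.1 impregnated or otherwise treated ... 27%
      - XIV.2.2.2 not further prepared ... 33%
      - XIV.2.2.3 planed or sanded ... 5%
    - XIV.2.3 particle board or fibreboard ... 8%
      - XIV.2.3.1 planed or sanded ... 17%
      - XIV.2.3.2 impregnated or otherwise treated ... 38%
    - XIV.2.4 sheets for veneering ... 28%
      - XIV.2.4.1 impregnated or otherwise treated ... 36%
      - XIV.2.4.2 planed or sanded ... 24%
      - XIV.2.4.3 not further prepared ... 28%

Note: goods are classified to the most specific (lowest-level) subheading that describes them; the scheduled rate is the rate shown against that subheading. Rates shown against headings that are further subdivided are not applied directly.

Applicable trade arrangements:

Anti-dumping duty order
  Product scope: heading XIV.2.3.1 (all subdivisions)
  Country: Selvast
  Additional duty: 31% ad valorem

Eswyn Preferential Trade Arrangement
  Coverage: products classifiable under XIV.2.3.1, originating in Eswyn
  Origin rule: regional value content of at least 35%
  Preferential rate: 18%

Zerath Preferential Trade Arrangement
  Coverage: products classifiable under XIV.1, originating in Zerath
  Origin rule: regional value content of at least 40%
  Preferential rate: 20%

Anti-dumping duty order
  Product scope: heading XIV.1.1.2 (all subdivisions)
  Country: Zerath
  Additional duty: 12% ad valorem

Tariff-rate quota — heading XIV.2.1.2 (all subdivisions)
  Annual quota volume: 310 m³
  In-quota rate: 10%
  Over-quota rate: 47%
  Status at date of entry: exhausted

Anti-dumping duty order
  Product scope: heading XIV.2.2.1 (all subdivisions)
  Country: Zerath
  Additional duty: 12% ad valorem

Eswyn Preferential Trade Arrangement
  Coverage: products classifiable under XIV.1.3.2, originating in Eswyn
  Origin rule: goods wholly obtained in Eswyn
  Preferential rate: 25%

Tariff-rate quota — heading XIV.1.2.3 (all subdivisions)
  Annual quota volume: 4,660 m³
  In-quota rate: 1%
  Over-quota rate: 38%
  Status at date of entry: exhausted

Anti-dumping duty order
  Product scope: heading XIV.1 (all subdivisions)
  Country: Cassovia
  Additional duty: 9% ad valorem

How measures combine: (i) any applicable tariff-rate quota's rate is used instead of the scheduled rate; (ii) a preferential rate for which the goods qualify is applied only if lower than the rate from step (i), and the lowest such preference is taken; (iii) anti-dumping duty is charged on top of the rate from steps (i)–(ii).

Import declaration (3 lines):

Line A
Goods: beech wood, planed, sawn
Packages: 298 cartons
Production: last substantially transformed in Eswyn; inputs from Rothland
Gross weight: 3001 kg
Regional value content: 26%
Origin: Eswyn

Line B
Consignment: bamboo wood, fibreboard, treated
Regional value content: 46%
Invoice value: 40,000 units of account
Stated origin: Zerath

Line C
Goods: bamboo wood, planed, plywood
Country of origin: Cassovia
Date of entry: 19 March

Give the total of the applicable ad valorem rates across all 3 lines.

Line A: beech → XIV.2; sawn → XIV.2.1; planed → XIV.2.1.1. Scheduled 32%. Eswyn agreement on XIV.2.3.1: XIV.2.1.1 not covered; Eswyn agreement on XIV.1.3.2: XIV.2.1.1 not covered. → 32%.
Line B: bamboo → XIV.1; fibreboard → XIV.1.1; treated → XIV.1.1.2. Scheduled 37%. Zerath agreement on XIV.1: RVC ≥ 40% → 20% available; preferential 20%; anti-dumping (Zerath, XIV.1.1.2): +12%; total 20% + 12% = 32%. → 32%.
Line C: bamboo → XIV.1; plywood → XIV.1.2; planed → XIV.1.2.3. Scheduled 14%. quota on XIV.1.2.3 exhausted → over-quota 38%; anti-dumping (Cassovia, XIV.1): +9%; total 38% + 9% = 47%. → 47%.
Sum: 32% + 32% + 47% = 111%.

111%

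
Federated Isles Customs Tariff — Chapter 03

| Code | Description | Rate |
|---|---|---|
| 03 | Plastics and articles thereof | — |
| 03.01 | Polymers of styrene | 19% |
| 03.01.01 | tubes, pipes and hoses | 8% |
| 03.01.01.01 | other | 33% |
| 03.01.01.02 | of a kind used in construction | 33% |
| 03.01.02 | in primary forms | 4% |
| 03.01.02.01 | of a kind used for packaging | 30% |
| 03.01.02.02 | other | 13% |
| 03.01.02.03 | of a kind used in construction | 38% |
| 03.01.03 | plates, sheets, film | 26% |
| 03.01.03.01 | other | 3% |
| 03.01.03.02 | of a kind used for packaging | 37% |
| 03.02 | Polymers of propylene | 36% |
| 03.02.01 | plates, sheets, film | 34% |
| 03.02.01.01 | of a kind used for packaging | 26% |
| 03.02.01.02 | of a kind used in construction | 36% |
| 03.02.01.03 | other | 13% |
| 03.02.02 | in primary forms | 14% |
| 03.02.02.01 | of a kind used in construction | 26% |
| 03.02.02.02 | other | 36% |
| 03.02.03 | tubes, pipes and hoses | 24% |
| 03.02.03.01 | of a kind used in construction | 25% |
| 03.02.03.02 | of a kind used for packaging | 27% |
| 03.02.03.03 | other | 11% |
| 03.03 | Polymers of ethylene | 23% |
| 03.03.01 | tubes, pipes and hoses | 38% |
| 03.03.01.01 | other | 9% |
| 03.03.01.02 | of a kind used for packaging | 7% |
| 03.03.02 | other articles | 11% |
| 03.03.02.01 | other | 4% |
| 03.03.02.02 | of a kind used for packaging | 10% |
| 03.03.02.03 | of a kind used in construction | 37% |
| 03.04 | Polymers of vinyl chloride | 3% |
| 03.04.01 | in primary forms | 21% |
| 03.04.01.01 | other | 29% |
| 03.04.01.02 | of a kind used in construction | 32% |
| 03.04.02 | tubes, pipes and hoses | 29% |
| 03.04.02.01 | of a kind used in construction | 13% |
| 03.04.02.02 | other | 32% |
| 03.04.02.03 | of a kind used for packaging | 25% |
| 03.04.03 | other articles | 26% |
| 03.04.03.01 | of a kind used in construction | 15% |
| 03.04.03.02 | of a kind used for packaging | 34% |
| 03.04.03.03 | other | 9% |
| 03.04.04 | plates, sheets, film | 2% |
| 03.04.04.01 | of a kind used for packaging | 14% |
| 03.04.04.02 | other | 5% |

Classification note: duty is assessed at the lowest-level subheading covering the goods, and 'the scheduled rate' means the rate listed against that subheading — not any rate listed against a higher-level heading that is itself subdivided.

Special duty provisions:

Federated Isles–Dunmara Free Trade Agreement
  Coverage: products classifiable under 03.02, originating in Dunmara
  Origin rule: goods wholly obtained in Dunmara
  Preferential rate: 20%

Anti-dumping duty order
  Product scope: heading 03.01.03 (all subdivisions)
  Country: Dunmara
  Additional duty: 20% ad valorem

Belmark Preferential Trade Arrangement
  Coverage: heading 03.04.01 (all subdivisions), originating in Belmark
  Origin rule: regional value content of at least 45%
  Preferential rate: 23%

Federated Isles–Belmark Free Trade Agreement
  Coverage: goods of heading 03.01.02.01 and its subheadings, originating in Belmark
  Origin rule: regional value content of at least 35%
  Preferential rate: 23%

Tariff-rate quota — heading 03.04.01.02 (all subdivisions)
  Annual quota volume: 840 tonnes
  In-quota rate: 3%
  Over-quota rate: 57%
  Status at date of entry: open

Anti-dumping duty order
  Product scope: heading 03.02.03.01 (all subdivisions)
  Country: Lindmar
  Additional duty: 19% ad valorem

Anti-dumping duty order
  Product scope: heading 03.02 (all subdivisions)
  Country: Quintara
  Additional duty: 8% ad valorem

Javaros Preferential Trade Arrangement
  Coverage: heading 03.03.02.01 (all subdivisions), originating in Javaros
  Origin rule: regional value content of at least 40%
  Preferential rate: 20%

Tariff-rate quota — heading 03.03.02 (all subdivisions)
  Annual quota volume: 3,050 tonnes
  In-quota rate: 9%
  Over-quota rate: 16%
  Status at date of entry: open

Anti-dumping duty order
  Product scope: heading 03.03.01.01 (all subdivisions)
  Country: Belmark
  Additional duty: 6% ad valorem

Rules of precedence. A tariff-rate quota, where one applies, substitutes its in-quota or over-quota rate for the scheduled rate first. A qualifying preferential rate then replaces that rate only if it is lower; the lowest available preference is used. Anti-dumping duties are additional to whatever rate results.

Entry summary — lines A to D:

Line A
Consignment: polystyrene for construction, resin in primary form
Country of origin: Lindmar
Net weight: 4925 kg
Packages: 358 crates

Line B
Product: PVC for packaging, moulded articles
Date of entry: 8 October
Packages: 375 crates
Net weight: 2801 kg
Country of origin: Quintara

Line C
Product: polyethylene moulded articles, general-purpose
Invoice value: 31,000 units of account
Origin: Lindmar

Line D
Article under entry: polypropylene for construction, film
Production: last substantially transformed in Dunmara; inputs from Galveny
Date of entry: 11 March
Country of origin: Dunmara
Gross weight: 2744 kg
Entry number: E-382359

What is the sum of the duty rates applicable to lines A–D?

Line A: polystyrene → 03.01; resin in primary form → 03.01.02; for construction → 03.01.02.03. Scheduled 38%. No special measure applies. → 38%.
Line B: PVC → 03.04; moulded articles → 03.04.03; for packaging → 03.04.03.02. Scheduled 34%. No special measure applies. → 34%.
Line C: polyethylene → 03.03; moulded articles → 03.03.02; general-purpose → 03.03.02.01. Scheduled 4%. quota on 03.03.02 open → in-quota 9%. → 9%.
Line D: polypropylene → 03.02; film → 03.02.01; for construction → 03.02.01.02. Scheduled 36%. Dunmara agreement on 03.02: not wholly obtained. → 36%.
Sum: 38% + 34% + 9% + 36% = 117%.

117%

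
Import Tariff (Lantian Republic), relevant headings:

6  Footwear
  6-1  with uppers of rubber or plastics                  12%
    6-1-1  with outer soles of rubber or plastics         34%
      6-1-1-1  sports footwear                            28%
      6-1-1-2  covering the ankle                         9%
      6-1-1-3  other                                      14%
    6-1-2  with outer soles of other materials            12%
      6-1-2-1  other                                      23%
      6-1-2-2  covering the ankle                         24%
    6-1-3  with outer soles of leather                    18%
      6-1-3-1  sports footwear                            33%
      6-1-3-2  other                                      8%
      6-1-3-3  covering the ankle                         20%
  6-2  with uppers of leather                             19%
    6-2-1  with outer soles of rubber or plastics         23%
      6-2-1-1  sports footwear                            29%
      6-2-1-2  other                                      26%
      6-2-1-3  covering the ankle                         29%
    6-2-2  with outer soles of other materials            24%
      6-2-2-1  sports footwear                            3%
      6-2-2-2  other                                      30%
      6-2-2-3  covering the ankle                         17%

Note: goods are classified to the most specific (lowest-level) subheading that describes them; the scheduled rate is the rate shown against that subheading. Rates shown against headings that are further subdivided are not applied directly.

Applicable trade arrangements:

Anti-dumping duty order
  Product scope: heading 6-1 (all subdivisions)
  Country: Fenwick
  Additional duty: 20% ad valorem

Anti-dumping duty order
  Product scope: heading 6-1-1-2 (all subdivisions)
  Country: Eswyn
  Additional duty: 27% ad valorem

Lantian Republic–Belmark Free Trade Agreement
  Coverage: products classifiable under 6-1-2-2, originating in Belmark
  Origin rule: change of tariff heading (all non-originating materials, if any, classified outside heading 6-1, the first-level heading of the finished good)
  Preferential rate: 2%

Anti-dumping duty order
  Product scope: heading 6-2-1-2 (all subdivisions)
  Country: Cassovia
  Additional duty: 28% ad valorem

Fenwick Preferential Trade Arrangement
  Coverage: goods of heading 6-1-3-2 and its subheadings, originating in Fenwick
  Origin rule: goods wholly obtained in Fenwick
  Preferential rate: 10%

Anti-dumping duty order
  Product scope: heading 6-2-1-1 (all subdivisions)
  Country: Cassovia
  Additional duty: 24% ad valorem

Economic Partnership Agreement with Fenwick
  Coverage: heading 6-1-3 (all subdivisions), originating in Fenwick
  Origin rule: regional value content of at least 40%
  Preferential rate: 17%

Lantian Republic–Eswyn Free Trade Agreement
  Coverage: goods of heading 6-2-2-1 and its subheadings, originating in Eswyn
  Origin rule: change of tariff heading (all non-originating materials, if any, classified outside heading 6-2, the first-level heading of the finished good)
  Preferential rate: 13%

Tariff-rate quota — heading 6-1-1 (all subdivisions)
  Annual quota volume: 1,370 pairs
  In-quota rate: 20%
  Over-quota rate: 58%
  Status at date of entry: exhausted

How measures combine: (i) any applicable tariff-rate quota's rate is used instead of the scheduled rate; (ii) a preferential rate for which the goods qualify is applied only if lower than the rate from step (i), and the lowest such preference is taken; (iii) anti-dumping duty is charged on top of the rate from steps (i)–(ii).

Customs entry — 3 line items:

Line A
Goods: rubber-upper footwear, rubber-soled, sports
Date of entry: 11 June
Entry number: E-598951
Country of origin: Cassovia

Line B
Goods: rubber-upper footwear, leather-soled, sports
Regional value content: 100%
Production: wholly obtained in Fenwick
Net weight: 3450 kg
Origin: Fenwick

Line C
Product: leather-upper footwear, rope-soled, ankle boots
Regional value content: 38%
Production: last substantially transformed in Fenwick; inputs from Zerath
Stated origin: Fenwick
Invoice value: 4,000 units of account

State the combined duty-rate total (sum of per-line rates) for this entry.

Line A: rubber-upper → 6-1; rubber-soled → 6-1-1; sports → 6-1-1-1. Scheduled 28%. quota on 6-1-1 exhausted → over-quota 58%. → 58%.
Line B: rubber-upper → 6-1; leather-soled → 6-1-3; sports → 6-1-3-1. Scheduled 33%. Fenwick agreement on 6-1-3-2: 6-1-3-1 not covered; Fenwick agreement on 6-1-3: RVC ≥ 40% → 17% available; preferential 17%; anti-dumping (Fenwick, 6-1): +20%; total 17% + 20% = 37%. → 37%.
Line C: leather-upper → 6-2; rope-soled → 6-2-2; ankle boots → 6-2-2-3. Scheduled 17%. Fenwick agreement on 6-1-3-2: 6-2-2-3 not covered; Fenwick agreement on 6-1-3: 6-2-2-3 not covered. → 17%.
Sum: 58% + 37% + 17% = 112%.

112%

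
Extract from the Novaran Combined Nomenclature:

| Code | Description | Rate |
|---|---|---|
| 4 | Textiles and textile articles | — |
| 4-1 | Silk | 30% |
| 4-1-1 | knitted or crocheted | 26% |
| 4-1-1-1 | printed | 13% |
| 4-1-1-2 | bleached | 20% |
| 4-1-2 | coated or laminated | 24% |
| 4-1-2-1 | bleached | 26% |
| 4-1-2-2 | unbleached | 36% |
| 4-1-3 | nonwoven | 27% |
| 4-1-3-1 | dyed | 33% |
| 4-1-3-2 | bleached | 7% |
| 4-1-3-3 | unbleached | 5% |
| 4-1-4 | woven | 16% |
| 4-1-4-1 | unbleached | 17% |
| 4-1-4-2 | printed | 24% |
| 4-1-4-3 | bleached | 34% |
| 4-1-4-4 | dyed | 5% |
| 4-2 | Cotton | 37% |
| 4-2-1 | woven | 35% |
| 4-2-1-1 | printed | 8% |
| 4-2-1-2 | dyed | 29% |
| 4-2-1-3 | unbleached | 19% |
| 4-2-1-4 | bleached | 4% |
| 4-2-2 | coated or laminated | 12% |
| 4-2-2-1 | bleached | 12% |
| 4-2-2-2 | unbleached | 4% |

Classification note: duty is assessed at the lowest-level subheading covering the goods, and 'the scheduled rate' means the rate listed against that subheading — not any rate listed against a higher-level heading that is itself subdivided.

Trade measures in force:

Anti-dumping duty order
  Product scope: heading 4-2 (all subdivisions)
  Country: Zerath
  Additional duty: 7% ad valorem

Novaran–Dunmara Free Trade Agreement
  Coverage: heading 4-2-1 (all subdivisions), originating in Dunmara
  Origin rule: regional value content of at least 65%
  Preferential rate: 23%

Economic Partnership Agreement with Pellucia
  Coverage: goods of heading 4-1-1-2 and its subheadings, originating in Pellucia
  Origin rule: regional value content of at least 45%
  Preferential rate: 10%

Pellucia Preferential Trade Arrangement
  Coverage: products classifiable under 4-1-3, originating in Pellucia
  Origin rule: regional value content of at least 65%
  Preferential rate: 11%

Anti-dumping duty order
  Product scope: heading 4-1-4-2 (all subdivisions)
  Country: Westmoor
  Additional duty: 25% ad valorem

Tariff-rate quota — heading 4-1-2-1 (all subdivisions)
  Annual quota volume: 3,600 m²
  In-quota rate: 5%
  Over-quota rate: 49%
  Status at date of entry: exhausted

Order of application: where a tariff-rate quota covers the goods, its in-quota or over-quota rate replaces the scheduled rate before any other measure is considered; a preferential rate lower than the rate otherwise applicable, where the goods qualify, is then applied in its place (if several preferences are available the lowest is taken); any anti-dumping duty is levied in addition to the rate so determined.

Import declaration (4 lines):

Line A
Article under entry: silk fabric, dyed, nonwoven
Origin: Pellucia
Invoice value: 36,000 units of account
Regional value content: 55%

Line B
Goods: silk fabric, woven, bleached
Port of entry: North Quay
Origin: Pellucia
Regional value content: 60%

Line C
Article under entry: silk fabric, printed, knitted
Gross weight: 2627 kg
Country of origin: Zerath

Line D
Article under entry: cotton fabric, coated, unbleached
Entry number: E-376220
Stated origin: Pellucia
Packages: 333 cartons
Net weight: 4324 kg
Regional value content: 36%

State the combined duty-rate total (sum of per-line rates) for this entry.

Line A: silk → 4-1; nonwoven → 4-1-3; dyed → 4-1-3-1. Scheduled 33%. Pellucia agreement on 4-1-1-2: 4-1-3-1 not covered; Pellucia agreement on 4-1-3: RVC < 65%. → 33%.
Line B: silk → 4-1; woven → 4-1-4; bleached → 4-1-4-3. Scheduled 34%. Pellucia agreement on 4-1-1-2: 4-1-4-3 not covered; Pellucia agreement on 4-1-3: 4-1-4-3 not covered. → 34%.
Line C: silk → 4-1; knitted → 4-1-1; printed → 4-1-1-1. Scheduled 13%. No special measure applies. → 13%.
Line D: cotton → 4-2; coated → 4-2-2; unbleached → 4-2-2-2. Scheduled 4%. Pellucia agreement on 4-1-1-2: 4-2-2-2 not covered; Pellucia agreement on 4-1-3: 4-2-2-2 not covered. → 4%.
Sum: 33% + 34% + 13% + 4% = 84%.

84%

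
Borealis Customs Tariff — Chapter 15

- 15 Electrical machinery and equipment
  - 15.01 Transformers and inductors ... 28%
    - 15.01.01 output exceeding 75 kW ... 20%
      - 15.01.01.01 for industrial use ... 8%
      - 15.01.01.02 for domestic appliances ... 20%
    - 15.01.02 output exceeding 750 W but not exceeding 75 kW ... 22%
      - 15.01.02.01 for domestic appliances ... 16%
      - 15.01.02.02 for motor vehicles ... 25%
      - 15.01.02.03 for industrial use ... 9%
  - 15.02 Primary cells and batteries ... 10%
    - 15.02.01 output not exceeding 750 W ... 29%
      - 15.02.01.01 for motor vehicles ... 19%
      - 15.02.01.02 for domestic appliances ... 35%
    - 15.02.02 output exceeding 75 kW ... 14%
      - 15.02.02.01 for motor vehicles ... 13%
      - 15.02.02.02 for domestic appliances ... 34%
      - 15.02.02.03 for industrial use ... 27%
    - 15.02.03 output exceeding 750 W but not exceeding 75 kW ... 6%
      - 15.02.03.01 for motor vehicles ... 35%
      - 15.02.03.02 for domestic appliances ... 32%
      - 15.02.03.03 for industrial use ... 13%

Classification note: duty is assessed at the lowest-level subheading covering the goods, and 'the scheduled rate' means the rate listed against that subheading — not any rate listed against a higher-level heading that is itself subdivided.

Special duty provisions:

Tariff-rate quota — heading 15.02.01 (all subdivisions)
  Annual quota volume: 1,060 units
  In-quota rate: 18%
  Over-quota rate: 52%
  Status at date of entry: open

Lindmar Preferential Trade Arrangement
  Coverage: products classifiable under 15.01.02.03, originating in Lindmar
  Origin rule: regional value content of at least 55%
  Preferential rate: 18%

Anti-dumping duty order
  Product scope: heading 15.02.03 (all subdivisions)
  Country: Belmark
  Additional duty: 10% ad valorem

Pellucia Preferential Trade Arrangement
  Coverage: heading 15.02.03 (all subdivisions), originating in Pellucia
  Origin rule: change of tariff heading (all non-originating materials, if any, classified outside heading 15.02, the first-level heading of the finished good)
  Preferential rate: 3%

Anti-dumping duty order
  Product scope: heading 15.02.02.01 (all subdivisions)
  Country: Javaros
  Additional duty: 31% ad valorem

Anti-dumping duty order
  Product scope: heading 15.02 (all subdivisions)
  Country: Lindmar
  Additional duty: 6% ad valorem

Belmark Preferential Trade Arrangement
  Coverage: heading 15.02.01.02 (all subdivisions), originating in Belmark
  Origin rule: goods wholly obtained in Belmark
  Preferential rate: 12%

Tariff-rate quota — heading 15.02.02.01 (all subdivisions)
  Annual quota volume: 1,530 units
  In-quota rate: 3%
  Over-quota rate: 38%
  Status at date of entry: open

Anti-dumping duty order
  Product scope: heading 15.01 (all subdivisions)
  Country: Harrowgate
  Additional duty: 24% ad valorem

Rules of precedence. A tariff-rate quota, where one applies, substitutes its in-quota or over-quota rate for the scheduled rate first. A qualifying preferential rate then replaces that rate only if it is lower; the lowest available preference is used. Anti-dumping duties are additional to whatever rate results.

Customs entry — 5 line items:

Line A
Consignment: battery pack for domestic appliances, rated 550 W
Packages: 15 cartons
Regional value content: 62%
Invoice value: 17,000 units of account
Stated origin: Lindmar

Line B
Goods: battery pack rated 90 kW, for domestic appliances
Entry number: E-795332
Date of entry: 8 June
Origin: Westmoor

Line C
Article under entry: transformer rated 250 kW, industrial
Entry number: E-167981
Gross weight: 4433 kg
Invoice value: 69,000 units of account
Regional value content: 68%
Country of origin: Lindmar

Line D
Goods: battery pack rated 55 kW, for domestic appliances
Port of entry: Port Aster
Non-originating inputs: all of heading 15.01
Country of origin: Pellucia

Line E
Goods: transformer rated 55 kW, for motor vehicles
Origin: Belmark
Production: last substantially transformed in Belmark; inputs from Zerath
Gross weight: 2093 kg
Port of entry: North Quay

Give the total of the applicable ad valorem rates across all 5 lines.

94%

Line A: battery pack → 15.02; rated 550 W → 15.02.01; for domestic appliances → 15.02.01.02. Scheduled 35%. quota on 15.02.01 open → in-quota 18%; Lindmar agreement on 15.01.02.03: 15.02.01.02 not covered; anti-dumping (Lindmar, 15.02): +6%; total 18% + 6% = 24%. → 24%.
Line B: battery pack → 15.02; rated 90 kW → 15.02.02; for domestic appliances → 15.02.02.02. Scheduled 34%. No special measure applies. → 34%.
Line C: transformer → 15.01; rated 250 kW → 15.01.01; industrial → 15.01.01.01. Scheduled 8%. Lindmar agreement on 15.01.02.03: 15.01.01.01 not covered. → 8%.
Line D: battery pack → 15.02; rated 55 kW → 15.02.03; for domestic appliances → 15.02.03.02. Scheduled 32%. Pellucia agreement on 15.02.03: CTH met → 3% available; preferential 3%. → 3%.
Line E: transformer → 15.01; rated 55 kW → 15.01.02; for motor vehicles → 15.01.02.02. Scheduled 25%. Belmark agreement on 15.02.01.02: 15.01.02.02 not covered. → 25%.
Sum: 24% + 34% + 8% + 3% + 25% = 94%.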